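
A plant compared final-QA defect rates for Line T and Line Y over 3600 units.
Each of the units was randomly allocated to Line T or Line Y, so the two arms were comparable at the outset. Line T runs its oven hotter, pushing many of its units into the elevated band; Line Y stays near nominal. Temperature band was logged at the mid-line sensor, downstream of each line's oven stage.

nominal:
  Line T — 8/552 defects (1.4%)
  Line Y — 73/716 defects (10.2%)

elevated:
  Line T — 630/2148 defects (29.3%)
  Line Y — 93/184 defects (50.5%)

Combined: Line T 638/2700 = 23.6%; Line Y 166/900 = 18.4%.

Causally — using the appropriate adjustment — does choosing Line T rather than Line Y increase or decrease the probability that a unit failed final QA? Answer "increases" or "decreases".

increases

Within every in-process temperature band level Line T has the lower rate, yet pooled Line Y does — Simpson's reversal.
In-process temperature band is recorded after the line and is itself shifted by it — it sits on the causal path from line to outcome. Conditioning on a mediator would strip out part of the effect we want; the pooled comparison gives the total causal effect.
Pooled: Line T 23.6% vs Line Y 18.4%; Line Y is lower overall.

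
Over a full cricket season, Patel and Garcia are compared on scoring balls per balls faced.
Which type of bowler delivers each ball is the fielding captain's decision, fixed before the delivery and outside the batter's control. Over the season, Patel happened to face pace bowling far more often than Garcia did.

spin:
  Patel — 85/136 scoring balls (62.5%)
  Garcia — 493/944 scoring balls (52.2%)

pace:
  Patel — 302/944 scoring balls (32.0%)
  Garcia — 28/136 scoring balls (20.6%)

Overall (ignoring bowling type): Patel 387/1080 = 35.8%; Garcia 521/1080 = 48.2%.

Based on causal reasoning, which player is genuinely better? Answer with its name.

Patel is higher inside every bowling type stratum but Garcia is higher in aggregate. Whether to stratify depends on how bowling type relates to the player.
Here bowling type is a common cause — it drives both which player a case falls under and the outcome. The crude comparison mixes populations; the stratum-specific rates are the causally relevant ones.
Within each level — spin: 62.5% vs 52.2%; pace: 32.0% vs 20.6% — Patel is higher every time.

Patel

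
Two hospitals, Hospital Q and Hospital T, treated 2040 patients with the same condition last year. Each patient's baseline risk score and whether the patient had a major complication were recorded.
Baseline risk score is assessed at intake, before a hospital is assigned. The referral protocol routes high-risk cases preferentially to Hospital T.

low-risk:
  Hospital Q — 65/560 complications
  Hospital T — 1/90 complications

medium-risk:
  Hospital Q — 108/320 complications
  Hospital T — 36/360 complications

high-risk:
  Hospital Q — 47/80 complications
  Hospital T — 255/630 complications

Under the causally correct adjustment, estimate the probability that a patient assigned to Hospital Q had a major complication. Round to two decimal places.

0.35

Baseline risk score is set before the hospital has any effect — it is not caused by the hospital — and it independently drives the outcome. That makes it a confounder, so the causal comparison is within baseline risk score levels.
Standardising Hospital Q to the population baseline risk score mix: 0.319·65/560 + 0.333·108/320 + 0.348·47/80 = 0.354.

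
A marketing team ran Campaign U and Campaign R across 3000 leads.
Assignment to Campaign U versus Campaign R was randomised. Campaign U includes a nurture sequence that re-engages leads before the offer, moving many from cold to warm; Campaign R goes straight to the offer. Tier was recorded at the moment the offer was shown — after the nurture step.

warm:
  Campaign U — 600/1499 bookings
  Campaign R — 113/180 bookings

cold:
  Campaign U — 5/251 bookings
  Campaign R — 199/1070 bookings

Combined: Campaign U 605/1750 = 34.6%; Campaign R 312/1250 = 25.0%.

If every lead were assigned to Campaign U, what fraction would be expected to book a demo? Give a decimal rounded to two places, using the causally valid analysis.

0.35

Stratifying would compare campaigns among leads the campaigns themselves sorted into engagement tier groups — a form of selection on an intermediate. The unconditioned pooled rates give the total causal effect.
So P(outcome | do(Campaign U)) is just the pooled rate for Campaign U: 605/1750 = 0.346.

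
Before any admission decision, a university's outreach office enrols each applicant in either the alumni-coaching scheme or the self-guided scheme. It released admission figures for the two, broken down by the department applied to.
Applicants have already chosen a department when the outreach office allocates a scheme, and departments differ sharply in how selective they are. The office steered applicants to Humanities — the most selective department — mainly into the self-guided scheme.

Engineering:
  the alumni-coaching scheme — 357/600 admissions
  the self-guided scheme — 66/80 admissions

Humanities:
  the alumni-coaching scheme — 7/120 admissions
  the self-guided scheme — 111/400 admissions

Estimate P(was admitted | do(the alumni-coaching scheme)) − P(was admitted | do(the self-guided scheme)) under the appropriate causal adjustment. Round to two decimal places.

the self-guided scheme is higher inside every department stratum but the alumni-coaching scheme is higher in aggregate. Whether to stratify depends on how department relates to the outreach scheme.
Here department is a common cause — it drives both which outreach scheme a case falls under and the outcome. The crude comparison mixes populations; the stratum-specific rates are the causally relevant ones.
Adjusting over the population distribution of department: 0.567·(0.595−0.825) + 0.433·(0.058−0.278) = -0.225.

-0.23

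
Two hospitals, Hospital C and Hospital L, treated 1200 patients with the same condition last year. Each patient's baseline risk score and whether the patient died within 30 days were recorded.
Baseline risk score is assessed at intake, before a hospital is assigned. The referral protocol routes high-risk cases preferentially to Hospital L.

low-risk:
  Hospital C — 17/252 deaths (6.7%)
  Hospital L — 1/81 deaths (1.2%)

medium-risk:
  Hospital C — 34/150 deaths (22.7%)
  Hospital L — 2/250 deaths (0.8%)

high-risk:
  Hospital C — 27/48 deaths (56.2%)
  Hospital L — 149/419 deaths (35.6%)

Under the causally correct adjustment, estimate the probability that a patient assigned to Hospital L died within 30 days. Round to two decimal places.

0.14

Within every baseline risk score level Hospital L has the lower rate, yet pooled Hospital C does — Simpson's reversal.
Here baseline risk score is a common cause — it drives both which hospital a case falls under and the outcome. The crude comparison mixes populations; the stratum-specific rates are the causally relevant ones.
Standardising Hospital L to the population baseline risk score mix: 0.278·1/81 + 0.333·2/250 + 0.389·149/419 = 0.144.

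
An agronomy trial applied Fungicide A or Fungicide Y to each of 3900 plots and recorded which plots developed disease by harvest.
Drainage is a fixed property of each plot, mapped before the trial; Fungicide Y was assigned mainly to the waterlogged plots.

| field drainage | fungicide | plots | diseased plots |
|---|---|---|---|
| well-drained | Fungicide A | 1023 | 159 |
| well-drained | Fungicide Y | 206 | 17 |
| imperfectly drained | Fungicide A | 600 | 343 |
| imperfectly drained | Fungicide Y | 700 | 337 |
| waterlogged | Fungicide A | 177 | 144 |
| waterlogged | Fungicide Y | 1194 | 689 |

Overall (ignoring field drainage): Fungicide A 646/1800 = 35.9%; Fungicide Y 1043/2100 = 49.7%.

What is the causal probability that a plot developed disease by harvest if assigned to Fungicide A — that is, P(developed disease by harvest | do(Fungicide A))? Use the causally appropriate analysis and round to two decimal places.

Within every field drainage level Fungicide Y has the lower rate, yet pooled Fungicide A does — Simpson's reversal.
Field drainage differs across fungicides for reasons unrelated to any effect of the fungicide itself, and it separately predicts the outcome — a classic confounder. We must compare within field drainage levels.
Standardising Fungicide A to the population field drainage mix: 0.315·159/1023 + 0.333·343/600 + 0.352·144/177 = 0.526.

0.53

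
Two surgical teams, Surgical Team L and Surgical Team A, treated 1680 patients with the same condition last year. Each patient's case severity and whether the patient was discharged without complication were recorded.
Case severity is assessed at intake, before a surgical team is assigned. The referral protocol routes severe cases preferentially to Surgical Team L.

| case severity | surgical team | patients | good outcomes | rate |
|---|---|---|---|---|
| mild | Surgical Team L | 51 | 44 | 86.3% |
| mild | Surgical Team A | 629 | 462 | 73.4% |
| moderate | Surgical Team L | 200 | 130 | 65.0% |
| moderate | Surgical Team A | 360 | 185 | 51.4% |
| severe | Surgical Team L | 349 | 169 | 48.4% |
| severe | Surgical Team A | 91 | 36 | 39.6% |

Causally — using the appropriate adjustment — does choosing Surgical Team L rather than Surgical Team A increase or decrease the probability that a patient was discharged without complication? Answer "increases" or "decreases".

increases

Case severity is set before the surgical team has any effect — it is not caused by the surgical team — and it independently drives the outcome. That makes it a confounder, so the causal comparison is within case severity levels.
Within each level — mild: 86.3% vs 73.4%; moderate: 65.0% vs 51.4%; severe: 48.4% vs 39.6% — Surgical Team L is higher every time.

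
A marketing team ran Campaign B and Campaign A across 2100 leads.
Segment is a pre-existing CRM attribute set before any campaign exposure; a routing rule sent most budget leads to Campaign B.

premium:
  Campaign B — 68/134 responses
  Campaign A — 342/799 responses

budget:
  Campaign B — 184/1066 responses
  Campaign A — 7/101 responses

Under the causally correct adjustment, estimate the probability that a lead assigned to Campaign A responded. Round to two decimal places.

0.23

Within every customer segment level Campaign B has the higher rate, yet pooled Campaign A does — Simpson's reversal.
Customer segment satisfies the back-door criterion: it is not a descendant of the campaign, and it blocks the spurious path from campaign to outcome. Adjusting for it (i.e., using the within-customer segment rates) gives the causal effect.
Standardising Campaign A to the population customer segment mix: 0.444·342/799 + 0.556·7/101 = 0.229.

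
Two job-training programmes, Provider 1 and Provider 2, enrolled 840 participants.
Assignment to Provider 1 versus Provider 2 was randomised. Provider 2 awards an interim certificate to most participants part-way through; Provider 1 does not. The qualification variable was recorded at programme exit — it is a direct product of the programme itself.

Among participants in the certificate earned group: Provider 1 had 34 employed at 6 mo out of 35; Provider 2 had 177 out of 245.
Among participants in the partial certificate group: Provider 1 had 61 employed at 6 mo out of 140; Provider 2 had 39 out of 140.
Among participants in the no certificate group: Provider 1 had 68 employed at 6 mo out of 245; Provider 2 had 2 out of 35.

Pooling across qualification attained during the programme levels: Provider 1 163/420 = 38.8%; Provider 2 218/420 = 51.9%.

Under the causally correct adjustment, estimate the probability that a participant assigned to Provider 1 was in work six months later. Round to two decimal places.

Provider 1 is higher inside every qualification attained during the programme stratum but Provider 2 is higher in aggregate. Whether to stratify depends on how qualification attained during the programme relates to the programme.
Qualification attained during the programme here is a post-treatment variable shaped by the programme; conditioning on it would introduce bias rather than remove it. The overall comparison is the causal one.
So P(outcome | do(Provider 1)) is just the pooled rate for Provider 1: 163/420 = 0.388.

0.39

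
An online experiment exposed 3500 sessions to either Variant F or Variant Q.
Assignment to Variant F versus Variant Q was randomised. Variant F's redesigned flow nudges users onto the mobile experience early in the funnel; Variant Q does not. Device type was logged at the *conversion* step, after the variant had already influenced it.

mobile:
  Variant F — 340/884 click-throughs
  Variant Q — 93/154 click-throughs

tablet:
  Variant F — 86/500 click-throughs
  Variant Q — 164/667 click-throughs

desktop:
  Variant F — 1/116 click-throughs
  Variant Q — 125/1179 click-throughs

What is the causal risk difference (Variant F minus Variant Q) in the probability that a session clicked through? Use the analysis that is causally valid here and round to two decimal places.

Variant Q is higher inside every device type stratum but Variant F is higher in aggregate. Whether to stratify depends on how device type relates to the variant.
Stratifying would compare variants among sessions the variants themselves sorted into device type groups — a form of selection on an intermediate. The unconditioned pooled rates give the total causal effect.
The causal difference is the pooled difference: 0.285 − 0.191 = +0.094.

+0.09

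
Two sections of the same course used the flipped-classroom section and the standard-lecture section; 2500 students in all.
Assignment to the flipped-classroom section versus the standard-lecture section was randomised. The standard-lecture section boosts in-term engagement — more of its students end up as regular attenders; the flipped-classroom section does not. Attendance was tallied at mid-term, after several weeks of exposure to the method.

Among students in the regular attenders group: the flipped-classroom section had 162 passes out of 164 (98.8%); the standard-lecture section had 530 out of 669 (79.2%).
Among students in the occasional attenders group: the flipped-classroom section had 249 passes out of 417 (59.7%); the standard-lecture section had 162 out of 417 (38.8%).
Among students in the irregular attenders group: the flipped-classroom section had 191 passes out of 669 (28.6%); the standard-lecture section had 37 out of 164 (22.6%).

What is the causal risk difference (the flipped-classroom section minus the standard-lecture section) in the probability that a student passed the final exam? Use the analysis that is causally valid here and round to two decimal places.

The distribution of mid-term attendance is itself part of what the teaching method does — it is an intermediate outcome. Holding it fixed would remove that part of the effect; the total effect is the pooled difference.
The causal difference is the pooled difference: 0.482 − 0.583 = -0.102.

-0.10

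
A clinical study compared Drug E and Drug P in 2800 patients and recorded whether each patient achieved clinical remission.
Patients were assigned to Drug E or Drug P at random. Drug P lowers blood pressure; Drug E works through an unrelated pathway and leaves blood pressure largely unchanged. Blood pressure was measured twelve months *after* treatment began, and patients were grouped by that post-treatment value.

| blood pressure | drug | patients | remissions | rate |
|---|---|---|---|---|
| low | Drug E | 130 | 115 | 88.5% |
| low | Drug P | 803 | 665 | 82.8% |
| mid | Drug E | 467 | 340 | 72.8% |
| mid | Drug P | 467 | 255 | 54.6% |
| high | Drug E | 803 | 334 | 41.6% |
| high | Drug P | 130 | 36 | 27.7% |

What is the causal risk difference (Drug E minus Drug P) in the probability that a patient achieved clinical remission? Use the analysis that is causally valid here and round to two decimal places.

Blood pressure lies on the pathway drug → blood pressure → outcome, so adjusting for it blocks the indirect effect. For the total causal effect of drug, use the unadjusted pooled rates.
The causal difference is the pooled difference: 0.564 − 0.683 = -0.119.

-0.12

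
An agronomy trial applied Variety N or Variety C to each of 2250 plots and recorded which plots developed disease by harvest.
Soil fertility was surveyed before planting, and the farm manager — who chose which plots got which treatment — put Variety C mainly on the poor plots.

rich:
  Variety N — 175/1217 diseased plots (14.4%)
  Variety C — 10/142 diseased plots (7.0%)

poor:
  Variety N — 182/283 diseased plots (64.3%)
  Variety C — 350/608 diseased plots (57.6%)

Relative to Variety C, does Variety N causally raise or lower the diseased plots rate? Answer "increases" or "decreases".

Within every soil fertility level Variety C has the lower rate, yet pooled Variety N does — Simpson's reversal.
The imbalance in soil fertility arose from how plots were allocated, not from anything the variety did; and soil fertility independently affects the outcome. The pooled gap is confounded — condition on soil fertility.
Within each level — rich: 14.4% vs 7.0%; poor: 64.3% vs 57.6% — Variety C is lower every time.

increases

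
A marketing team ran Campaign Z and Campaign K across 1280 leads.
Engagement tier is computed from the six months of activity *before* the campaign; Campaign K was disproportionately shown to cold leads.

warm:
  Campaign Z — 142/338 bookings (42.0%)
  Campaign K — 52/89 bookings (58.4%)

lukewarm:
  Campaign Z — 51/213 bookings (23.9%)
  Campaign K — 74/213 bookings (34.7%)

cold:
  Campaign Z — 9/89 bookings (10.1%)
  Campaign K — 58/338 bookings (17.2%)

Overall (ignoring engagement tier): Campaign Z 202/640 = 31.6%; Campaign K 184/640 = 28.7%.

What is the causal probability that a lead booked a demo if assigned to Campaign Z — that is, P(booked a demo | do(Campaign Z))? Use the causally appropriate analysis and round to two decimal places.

0.25

Nothing the campaign does changes engagement tier; the imbalance is an allocation artefact. With engagement tier also predicting the outcome, the pooled figure is confounded, and the within-stratum comparison is the causal one.
Standardising Campaign Z to the population engagement tier mix: 0.334·142/338 + 0.333·51/213 + 0.334·9/89 = 0.254.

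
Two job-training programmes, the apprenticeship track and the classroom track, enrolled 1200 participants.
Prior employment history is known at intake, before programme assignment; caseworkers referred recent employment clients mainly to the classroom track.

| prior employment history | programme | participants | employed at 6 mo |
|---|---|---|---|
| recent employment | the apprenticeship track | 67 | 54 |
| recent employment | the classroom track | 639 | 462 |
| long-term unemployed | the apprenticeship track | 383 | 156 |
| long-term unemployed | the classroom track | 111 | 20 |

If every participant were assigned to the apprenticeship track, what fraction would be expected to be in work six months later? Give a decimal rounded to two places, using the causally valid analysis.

0.64

Prior employment history differs across programmes for reasons unrelated to any effect of the programme itself, and it separately predicts the outcome — a classic confounder. We must compare within prior employment history levels.
Standardising the apprenticeship track to the population prior employment history mix: 0.588·54/67 + 0.412·156/383 = 0.642.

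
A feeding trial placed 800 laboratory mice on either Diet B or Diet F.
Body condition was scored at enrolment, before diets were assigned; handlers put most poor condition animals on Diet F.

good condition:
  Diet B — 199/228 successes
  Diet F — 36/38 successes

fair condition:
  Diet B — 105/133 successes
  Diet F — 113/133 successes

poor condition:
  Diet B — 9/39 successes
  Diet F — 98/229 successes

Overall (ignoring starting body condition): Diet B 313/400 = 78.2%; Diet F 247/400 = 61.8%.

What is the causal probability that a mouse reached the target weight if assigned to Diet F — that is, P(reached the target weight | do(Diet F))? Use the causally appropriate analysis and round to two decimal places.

0.74

Since starting body condition is a pre-existing factor (not a product of the diet) and it affects the outcome on its own, it is a confounder. The stratified rates, not the pooled rate, identify the causal effect.
Standardising Diet F to the population starting body condition mix: 0.333·36/38 + 0.333·113/133 + 0.335·98/229 = 0.741.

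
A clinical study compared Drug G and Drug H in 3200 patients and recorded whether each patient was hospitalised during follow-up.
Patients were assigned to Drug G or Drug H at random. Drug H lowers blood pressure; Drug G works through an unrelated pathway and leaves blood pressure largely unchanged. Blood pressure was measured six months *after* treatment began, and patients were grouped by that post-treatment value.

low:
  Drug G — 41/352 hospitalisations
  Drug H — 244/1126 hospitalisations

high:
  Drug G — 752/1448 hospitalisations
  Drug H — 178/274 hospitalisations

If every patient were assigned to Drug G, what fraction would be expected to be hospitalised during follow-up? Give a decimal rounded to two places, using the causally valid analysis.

0.44

Drug G is lower inside every blood pressure stratum but Drug H is lower in aggregate. Whether to stratify depends on how blood pressure relates to the drug.
Blood pressure is downstream of the drug. One should not condition on a consequence of treatment, so the overall rates are the right comparison.
So P(outcome | do(Drug G)) is just the pooled rate for Drug G: 793/1800 = 0.441.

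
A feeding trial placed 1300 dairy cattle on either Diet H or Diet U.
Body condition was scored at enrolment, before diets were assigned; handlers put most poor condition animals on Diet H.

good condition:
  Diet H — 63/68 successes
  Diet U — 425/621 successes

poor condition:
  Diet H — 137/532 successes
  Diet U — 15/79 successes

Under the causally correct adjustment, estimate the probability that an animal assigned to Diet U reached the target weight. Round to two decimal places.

0.45

The stratified and pooled comparisons disagree (Diet H wins within each starting body condition; Diet U wins overall), so the answer turns on the causal role of starting body condition.
Starting body condition is set before the diet has any effect — it is not caused by the diet — and it independently drives the outcome. That makes it a confounder, so the causal comparison is within starting body condition levels.
Standardising Diet U to the population starting body condition mix: 0.530·425/621 + 0.470·15/79 = 0.452.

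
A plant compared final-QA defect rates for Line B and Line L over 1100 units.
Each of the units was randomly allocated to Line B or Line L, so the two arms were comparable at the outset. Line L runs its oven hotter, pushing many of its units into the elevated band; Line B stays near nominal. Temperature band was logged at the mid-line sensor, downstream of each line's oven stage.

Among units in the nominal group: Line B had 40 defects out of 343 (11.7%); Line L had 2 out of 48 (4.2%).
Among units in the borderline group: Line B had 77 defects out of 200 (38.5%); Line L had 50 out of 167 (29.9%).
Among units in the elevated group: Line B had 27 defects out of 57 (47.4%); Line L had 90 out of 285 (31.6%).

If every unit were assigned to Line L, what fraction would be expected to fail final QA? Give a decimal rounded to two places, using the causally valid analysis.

0.28

Line L is lower inside every in-process temperature band stratum but Line B is lower in aggregate. Whether to stratify depends on how in-process temperature band relates to the line.
The distribution of in-process temperature band is itself part of what the line does — it is an intermediate outcome. Holding it fixed would remove that part of the effect; the total effect is the pooled difference.
So P(outcome | do(Line L)) is just the pooled rate for Line L: 142/500 = 0.284.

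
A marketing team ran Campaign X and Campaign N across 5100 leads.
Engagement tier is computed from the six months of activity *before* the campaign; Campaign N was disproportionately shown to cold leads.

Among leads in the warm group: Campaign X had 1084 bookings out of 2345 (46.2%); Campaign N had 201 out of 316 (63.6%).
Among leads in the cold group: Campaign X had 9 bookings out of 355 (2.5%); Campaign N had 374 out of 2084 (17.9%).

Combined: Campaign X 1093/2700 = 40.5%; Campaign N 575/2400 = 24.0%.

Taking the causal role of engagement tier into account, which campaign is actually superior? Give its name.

Campaign N

The imbalance in engagement tier arose from how leads were allocated, not from anything the campaign did; and engagement tier independently affects the outcome. The pooled gap is confounded — condition on engagement tier.
Within each level — warm: 46.2% vs 63.6%; cold: 2.5% vs 17.9% — Campaign N is higher every time.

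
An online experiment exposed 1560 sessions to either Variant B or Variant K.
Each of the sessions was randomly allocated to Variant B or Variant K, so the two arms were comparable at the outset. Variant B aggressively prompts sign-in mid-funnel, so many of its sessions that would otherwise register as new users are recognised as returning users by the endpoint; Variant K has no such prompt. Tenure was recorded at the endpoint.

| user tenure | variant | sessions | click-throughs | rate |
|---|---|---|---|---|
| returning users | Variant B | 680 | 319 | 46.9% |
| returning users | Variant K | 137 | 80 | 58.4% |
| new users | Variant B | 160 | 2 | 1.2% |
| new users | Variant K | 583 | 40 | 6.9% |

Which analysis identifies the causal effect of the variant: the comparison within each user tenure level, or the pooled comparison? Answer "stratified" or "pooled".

pooled

User tenure lies on the pathway variant → user tenure → outcome, so adjusting for it blocks the indirect effect. For the total causal effect of variant, use the unadjusted pooled rates.
Pooled: Variant B 38.2% vs Variant K 16.7%; Variant B is higher overall.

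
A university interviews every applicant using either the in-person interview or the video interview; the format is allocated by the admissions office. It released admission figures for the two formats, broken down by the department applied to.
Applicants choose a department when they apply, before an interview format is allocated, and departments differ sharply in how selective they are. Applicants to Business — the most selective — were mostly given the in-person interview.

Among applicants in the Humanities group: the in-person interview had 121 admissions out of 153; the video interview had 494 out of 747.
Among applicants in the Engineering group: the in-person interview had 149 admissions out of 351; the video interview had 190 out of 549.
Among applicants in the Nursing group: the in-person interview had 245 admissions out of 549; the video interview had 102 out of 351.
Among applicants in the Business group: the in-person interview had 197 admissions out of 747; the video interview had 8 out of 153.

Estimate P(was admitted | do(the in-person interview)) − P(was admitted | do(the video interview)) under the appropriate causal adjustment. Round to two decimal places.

The department-specific comparison favours the in-person interview throughout, but the pooled figures favour the video interview. The question is whether to condition on department.
The imbalance in department arose from how applicants were allocated, not from anything the interview format did; and department independently affects the outcome. The pooled gap is confounded — condition on department.
Adjusting over the population distribution of department: 0.250·(0.791−0.661) + 0.250·(0.425−0.346) + 0.250·(0.446−0.291) + 0.250·(0.264−0.052) = +0.144.

+0.14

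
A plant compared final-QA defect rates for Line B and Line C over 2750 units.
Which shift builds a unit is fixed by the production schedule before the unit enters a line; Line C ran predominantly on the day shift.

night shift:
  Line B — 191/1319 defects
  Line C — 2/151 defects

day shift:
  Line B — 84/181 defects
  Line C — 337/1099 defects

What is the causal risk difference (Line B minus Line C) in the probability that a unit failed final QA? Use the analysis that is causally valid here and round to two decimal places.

Shift differs across lines for reasons unrelated to any effect of the line itself, and it separately predicts the outcome — a classic confounder. We must compare within shift levels.
Adjusting over the population distribution of shift: 0.535·(0.145−0.013) + 0.465·(0.464−0.307) = +0.144.

+0.14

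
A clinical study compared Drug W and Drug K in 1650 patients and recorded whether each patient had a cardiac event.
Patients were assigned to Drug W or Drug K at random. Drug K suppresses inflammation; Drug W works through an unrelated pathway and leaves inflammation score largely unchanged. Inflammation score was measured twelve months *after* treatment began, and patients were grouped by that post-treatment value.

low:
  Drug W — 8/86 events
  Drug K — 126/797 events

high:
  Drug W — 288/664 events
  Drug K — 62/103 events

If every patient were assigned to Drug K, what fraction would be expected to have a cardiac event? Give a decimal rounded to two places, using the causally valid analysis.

0.21

The inflammation score-specific comparison favours Drug W throughout, but the pooled figures favour Drug K. The question is whether to condition on inflammation score.
Inflammation score is downstream of the drug. One should not condition on a consequence of treatment, so the overall rates are the right comparison.
So P(outcome | do(Drug K)) is just the pooled rate for Drug K: 188/900 = 0.209.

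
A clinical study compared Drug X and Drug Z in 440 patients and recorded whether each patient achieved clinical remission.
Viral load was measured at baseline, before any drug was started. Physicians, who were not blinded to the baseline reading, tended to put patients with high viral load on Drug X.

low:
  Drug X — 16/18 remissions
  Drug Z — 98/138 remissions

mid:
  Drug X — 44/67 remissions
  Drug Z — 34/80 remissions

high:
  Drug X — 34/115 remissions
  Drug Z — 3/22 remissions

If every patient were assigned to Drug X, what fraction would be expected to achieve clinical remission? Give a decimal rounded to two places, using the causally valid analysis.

Nothing the drug does changes viral load; the imbalance is an allocation artefact. With viral load also predicting the outcome, the pooled figure is confounded, and the within-stratum comparison is the causal one.
Standardising Drug X to the population viral load mix: 0.355·16/18 + 0.334·44/67 + 0.311·34/115 = 0.627.

0.63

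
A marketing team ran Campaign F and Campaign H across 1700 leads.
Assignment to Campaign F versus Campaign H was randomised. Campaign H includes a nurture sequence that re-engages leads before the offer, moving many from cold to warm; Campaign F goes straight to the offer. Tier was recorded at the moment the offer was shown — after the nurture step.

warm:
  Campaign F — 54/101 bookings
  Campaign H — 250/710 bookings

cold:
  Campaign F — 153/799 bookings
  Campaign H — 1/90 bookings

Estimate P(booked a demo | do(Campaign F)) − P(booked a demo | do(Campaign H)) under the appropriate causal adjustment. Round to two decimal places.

Engagement tier lies on the pathway campaign → engagement tier → outcome, so adjusting for it blocks the indirect effect. For the total causal effect of campaign, use the unadjusted pooled rates.
The causal difference is the pooled difference: 0.230 − 0.314 = -0.084.

-0.08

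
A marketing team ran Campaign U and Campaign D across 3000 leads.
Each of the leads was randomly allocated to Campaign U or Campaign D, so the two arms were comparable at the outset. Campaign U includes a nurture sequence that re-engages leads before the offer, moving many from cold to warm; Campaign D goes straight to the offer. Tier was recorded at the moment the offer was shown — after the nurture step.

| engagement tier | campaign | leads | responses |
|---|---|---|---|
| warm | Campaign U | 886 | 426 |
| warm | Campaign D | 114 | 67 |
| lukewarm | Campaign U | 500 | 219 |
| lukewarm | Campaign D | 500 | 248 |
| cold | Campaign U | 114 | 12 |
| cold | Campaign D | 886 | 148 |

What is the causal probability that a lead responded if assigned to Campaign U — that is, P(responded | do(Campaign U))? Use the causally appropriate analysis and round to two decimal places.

The engagement tier-specific comparison favours Campaign D throughout, but the pooled figures favour Campaign U. The question is whether to condition on engagement tier.
Stratifying would compare campaigns among leads the campaigns themselves sorted into engagement tier groups — a form of selection on an intermediate. The unconditioned pooled rates give the total causal effect.
So P(outcome | do(Campaign U)) is just the pooled rate for Campaign U: 657/1500 = 0.438.

0.44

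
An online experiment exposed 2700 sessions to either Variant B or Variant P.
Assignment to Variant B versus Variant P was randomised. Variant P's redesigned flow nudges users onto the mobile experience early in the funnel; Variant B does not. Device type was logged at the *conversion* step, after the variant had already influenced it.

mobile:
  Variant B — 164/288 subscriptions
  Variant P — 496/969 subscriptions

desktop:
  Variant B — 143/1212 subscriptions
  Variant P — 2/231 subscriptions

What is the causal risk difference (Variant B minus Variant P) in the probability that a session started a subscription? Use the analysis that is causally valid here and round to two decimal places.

Device type lies on the pathway variant → device type → outcome, so adjusting for it blocks the indirect effect. For the total causal effect of variant, use the unadjusted pooled rates.
The causal difference is the pooled difference: 0.205 − 0.415 = -0.210.

-0.21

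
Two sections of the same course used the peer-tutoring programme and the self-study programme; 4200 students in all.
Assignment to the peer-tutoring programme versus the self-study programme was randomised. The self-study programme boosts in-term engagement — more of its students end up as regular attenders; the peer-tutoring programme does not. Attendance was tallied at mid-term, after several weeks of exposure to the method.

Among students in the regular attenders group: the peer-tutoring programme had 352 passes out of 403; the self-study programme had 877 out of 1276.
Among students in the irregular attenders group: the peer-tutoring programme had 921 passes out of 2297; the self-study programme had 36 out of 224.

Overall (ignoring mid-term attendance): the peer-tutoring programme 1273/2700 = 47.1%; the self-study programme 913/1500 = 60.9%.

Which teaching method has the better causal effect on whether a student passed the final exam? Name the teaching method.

The stratified and pooled comparisons disagree (the peer-tutoring programme wins within each mid-term attendance; the self-study programme wins overall), so the answer turns on the causal role of mid-term attendance.
Mid-term attendance is recorded after the teaching method and is itself shifted by it — it sits on the causal path from teaching method to outcome. Conditioning on a mediator would strip out part of the effect we want; the pooled comparison gives the total causal effect.
Pooled: the peer-tutoring programme 47.1% vs the self-study programme 60.9%; the self-study programme is higher overall.

the self-study programme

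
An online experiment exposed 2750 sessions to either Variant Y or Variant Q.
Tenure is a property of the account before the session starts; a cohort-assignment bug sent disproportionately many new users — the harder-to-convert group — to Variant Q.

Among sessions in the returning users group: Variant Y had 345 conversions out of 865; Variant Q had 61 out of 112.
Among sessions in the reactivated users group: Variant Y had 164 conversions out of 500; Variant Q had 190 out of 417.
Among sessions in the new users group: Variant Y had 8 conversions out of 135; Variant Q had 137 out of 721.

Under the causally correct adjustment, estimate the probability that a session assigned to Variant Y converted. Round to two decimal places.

Since user tenure is a pre-existing factor (not a product of the variant) and it affects the outcome on its own, it is a confounder. The stratified rates, not the pooled rate, identify the causal effect.
Standardising Variant Y to the population user tenure mix: 0.355·345/865 + 0.333·164/500 + 0.311·8/135 = 0.270.

0.27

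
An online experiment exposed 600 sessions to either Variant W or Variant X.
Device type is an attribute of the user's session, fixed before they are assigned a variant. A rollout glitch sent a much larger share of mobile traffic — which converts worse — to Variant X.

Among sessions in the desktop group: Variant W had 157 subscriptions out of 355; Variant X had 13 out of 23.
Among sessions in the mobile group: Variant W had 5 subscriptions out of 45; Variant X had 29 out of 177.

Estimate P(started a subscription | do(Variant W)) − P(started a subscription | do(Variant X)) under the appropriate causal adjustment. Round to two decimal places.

-0.10

The stratified and pooled comparisons disagree (Variant X wins within each device type; Variant W wins overall), so the answer turns on the causal role of device type.
The imbalance in device type arose from how sessions were allocated, not from anything the variant did; and device type independently affects the outcome. The pooled gap is confounded — condition on device type.
Adjusting over the population distribution of device type: 0.630·(0.442−0.565) + 0.370·(0.111−0.164) = -0.097.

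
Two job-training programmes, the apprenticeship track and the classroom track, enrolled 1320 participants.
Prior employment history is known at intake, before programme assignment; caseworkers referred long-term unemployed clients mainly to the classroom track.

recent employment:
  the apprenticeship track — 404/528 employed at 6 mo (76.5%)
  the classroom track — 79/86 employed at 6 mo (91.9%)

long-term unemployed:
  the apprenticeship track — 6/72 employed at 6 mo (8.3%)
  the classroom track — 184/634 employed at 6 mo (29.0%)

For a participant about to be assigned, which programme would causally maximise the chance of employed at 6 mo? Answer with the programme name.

the classroom track

Since prior employment history is a pre-existing factor (not a product of the programme) and it affects the outcome on its own, it is a confounder. The stratified rates, not the pooled rate, identify the causal effect.
Within each level — recent employment: 76.5% vs 91.9%; long-term unemployed: 8.3% vs 29.0% — the classroom track is higher every time.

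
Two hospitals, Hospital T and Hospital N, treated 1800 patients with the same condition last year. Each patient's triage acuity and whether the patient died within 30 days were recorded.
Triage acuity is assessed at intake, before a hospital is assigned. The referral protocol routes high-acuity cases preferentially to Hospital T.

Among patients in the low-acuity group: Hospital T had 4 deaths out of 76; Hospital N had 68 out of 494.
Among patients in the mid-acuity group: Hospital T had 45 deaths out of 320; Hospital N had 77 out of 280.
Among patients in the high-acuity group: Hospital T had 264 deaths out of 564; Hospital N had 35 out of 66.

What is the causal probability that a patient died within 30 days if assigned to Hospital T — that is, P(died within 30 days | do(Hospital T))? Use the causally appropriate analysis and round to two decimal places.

0.23

The triage acuity-specific comparison favours Hospital T throughout, but the pooled figures favour Hospital N. The question is whether to condition on triage acuity.
Nothing the hospital does changes triage acuity; the imbalance is an allocation artefact. With triage acuity also predicting the outcome, the pooled figure is confounded, and the within-stratum comparison is the causal one.
Standardising Hospital T to the population triage acuity mix: 0.317·4/76 + 0.333·45/320 + 0.350·264/564 = 0.227.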